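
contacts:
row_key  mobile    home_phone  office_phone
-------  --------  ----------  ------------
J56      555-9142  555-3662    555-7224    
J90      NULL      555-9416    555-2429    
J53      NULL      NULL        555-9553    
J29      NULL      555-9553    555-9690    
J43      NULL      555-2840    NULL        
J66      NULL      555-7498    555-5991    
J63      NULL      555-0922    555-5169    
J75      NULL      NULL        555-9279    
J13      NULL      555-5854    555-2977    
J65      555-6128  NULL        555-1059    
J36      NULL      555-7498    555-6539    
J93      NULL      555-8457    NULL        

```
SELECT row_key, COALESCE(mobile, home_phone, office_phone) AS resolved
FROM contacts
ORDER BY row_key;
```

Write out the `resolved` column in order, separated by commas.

555-5854, 555-9553, 555-7498, 555-2840, 555-9553, 555-9142, 555-0922, 555-6128, 555-7498, 555-9279, 555-9416, 555-8457

row_key=J13: mobile=NULL, home_phone=555-5854 → 555-5854
row_key=J29: mobile=NULL, home_phone=555-9553 → 555-9553
row_key=J36: mobile=NULL, home_phone=555-7498 → 555-7498
row_key=J43: mobile=NULL, home_phone=555-2840 → 555-2840
row_key=J53: mobile=NULL, home_phone=NULL, office_phone=555-9553 → 555-9553
row_key=J56: mobile=555-9142 → 555-9142
row_key=J63: mobile=NULL, home_phone=555-0922 → 555-0922
row_key=J65: mobile=555-6128 → 555-6128
row_key=J66: mobile=NULL, home_phone=555-7498 → 555-7498
row_key=J75: mobile=NULL, home_phone=NULL, office_phone=555-9279 → 555-9279
row_key=J90: mobile=NULL, home_phone=555-9416 → 555-9416
row_key=J93: mobile=NULL, home_phone=555-8457 → 555-8457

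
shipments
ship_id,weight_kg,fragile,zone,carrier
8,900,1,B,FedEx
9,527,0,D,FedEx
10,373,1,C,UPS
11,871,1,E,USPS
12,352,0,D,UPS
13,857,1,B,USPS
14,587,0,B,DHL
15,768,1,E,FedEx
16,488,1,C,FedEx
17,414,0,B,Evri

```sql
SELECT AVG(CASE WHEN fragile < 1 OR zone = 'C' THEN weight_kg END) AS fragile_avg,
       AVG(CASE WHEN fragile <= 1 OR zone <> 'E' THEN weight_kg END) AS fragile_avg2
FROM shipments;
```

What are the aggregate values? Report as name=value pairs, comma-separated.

[fragile_avg: fragile < 1 OR zone = 'C']
ship_id=8: ✗
ship_id=9: ✓ → 527
ship_id=10: ✓ → 373
ship_id=11: ✗
ship_id=12: ✓ → 352
ship_id=13: ✗
ship_id=14: ✓ → 587
ship_id=15: ✗
ship_id=16: ✓ → 488
ship_id=17: ✓ → 414
fragile_avg = (527 + 373 + 352 + 587 + 488 + 414) / 6 = 456.8333333333
—
[fragile_avg2: fragile <= 1 OR zone <> 'E']
ship_id=8: ✓ → 900
ship_id=9: ✓ → 527
ship_id=10: ✓ → 373
ship_id=11: ✓ → 871
ship_id=12: ✓ → 352
ship_id=13: ✓ → 857
ship_id=14: ✓ → 587
ship_id=15: ✓ → 768
ship_id=16: ✓ → 488
ship_id=17: ✓ → 414
fragile_avg2 = (900 + 527 + 373 + 871 + 352 + 857 + 587 + 768 + 488 + 414) / 10 = 613.7

fragile_avg=456.8333333333, fragile_avg2=613.7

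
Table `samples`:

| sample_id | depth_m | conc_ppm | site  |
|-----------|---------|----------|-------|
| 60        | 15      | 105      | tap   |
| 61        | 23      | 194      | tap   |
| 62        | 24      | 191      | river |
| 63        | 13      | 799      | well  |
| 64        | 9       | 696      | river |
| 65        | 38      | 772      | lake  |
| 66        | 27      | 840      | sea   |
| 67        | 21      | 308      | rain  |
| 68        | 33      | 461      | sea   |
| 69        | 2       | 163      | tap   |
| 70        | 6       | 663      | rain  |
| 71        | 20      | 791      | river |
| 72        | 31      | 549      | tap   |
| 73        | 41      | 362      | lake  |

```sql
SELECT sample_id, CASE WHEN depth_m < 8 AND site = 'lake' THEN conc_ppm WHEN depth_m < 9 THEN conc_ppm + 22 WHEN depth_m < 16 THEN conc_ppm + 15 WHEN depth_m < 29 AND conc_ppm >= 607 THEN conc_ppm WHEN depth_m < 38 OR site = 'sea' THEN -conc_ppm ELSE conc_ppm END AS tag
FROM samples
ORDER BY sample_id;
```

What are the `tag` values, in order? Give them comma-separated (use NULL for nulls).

120, -194, -191, 814, 711, 772, 840, -308, -461, 185, 685, 791, -549, 362

sample_id=60: depth_m < 16 → 120
sample_id=61: depth_m < 38 OR site = 'sea' → -194
sample_id=62: depth_m < 38 OR site = 'sea' → -191
sample_id=63: depth_m < 16 → 814
sample_id=64: depth_m < 16 → 711
sample_id=65: ELSE → 772
sample_id=66: depth_m < 29 AND conc_ppm >= 607 → 840
sample_id=67: depth_m < 38 OR site = 'sea' → -308
sample_id=68: depth_m < 38 OR site = 'sea' → -461
sample_id=69: depth_m < 9 → 185
sample_id=70: depth_m < 9 → 685
sample_id=71: depth_m < 29 AND conc_ppm >= 607 → 791
sample_id=72: depth_m < 38 OR site = 'sea' → -549
sample_id=73: ELSE → 362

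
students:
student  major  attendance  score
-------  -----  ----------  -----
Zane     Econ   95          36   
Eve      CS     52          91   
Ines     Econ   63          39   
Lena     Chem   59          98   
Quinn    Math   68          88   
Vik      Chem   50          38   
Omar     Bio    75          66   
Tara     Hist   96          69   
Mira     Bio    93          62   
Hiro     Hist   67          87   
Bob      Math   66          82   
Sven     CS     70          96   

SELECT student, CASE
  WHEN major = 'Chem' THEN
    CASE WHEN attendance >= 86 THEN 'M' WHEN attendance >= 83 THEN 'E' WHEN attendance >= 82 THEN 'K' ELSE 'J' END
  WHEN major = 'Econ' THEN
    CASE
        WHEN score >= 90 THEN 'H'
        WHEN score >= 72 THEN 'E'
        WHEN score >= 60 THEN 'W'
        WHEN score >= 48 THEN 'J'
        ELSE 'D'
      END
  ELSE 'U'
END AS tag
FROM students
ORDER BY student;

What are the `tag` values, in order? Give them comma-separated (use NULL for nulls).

U, U, U, D, J, U, U, U, U, U, J, D

student=Bob: major='Math' → outer ELSE → U
student=Eve: major='CS' → outer ELSE → U
student=Hiro: major='Hist' → outer ELSE → U
student=Ines: major='Econ' → inner[ELSE] → D
student=Lena: major='Chem' → inner[ELSE] → J
student=Mira: major='Bio' → outer ELSE → U
student=Omar: major='Bio' → outer ELSE → U
student=Quinn: major='Math' → outer ELSE → U
student=Sven: major='CS' → outer ELSE → U
student=Tara: major='Hist' → outer ELSE → U
student=Vik: major='Chem' → inner[ELSE] → J
student=Zane: major='Econ' → inner[ELSE] → D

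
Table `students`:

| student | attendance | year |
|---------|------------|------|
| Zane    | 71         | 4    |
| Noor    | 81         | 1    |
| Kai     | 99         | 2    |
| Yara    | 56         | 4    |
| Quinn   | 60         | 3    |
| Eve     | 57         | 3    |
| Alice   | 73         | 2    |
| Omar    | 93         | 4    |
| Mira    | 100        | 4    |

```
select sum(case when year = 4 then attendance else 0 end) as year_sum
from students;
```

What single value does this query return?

student=Zane: ✓ → 71
student=Noor: ✗
student=Kai: ✗
student=Yara: ✓ → 56
student=Quinn: ✗
student=Eve: ✗
student=Alice: ✗
student=Omar: ✓ → 93
student=Mira: ✓ → 100
year_sum = 71 + 56 + 93 + 100 = 320

320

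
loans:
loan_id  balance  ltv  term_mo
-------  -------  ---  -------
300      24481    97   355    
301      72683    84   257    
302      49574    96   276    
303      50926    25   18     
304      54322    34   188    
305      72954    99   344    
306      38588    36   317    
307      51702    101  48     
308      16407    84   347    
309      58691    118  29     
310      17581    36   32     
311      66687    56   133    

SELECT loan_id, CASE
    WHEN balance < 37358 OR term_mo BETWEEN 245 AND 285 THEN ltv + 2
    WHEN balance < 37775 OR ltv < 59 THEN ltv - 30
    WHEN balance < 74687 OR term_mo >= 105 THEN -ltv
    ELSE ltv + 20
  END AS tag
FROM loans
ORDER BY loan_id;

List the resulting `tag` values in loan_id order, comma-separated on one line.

99, 86, 98, -5, 4, -99, 6, -101, 86, -118, 38, 26

loan_id=300: balance < 37358 OR term_mo BETWEEN 245 AND 285 → 99
loan_id=301: balance < 37358 OR term_mo BETWEEN 245 AND 285 → 86
loan_id=302: balance < 37358 OR term_mo BETWEEN 245 AND 285 → 98
loan_id=303: balance < 37775 OR ltv < 59 → -5
loan_id=304: balance < 37775 OR ltv < 59 → 4
loan_id=305: balance < 74687 OR term_mo >= 105 → -99
loan_id=306: balance < 37775 OR ltv < 59 → 6
loan_id=307: balance < 74687 OR term_mo >= 105 → -101
loan_id=308: balance < 37358 OR term_mo BETWEEN 245 AND 285 → 86
loan_id=309: balance < 74687 OR term_mo >= 105 → -118
loan_id=310: balance < 37358 OR term_mo BETWEEN 245 AND 285 → 38
loan_id=311: balance < 37775 OR ltv < 59 → 26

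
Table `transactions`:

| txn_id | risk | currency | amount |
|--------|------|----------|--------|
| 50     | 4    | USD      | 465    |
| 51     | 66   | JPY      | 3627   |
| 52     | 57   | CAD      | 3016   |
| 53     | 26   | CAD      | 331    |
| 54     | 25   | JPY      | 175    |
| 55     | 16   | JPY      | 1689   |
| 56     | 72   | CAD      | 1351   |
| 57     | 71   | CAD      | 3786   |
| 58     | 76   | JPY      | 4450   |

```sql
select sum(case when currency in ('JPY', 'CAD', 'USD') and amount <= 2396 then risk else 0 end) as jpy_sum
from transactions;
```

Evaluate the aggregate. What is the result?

143

txn_id=50: ✓ → 4
txn_id=51: ✗
txn_id=52: ✗
txn_id=53: ✓ → 26
txn_id=54: ✓ → 25
txn_id=55: ✓ → 16
txn_id=56: ✓ → 72
txn_id=57: ✗
txn_id=58: ✗
jpy_sum = 4 + 26 + 25 + 16 + 72 = 143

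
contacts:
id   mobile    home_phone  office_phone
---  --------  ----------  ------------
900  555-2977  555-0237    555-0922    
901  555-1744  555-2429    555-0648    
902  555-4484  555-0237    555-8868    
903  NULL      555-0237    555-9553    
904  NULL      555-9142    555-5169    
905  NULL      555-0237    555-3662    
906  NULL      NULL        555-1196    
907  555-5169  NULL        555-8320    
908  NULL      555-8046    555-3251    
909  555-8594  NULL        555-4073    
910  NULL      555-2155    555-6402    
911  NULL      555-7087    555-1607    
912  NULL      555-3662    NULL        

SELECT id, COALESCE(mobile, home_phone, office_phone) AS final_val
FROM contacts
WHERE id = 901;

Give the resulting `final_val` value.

id = 901: mobile=555-1744, home_phone=555-2429, office_phone=555-0648.
mobile=555-1744 → 555-1744

555-1744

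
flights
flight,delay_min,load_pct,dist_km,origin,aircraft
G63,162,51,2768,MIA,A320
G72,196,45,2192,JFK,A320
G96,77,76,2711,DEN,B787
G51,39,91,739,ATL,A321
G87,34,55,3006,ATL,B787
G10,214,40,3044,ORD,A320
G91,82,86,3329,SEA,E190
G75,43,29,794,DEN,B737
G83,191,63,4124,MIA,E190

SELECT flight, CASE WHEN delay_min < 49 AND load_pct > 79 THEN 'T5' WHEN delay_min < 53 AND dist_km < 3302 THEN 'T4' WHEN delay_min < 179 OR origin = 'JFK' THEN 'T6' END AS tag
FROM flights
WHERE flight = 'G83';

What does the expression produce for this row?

NULL

flight = G83: delay_min=191, load_pct=63, dist_km=4124, origin=MIA, aircraft=E190.
delay_min < 49 AND load_pct > 79 → false
delay_min < 53 AND dist_km < 3302 → false
delay_min < 179 OR origin = 'JFK' → false
No WHEN matched and there is no ELSE, so the CASE yields NULL.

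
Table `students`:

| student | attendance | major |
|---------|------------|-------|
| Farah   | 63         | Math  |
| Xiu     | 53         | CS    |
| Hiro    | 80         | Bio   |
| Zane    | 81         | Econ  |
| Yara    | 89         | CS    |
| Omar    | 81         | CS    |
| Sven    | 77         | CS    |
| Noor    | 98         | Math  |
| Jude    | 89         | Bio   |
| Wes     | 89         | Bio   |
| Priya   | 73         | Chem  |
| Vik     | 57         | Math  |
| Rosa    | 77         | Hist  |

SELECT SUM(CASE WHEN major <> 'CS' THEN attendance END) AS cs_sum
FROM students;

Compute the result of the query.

student=Farah: ✓ → 63
student=Xiu: ✗
student=Hiro: ✓ → 80
student=Zane: ✓ → 81
student=Yara: ✗
student=Omar: ✗
student=Sven: ✗
student=Noor: ✓ → 98
student=Jude: ✓ → 89
student=Wes: ✓ → 89
student=Priya: ✓ → 73
student=Vik: ✓ → 57
student=Rosa: ✓ → 77
cs_sum = 63 + 80 + 81 + 98 + 89 + 89 + 73 + 57 + 77 = 707

707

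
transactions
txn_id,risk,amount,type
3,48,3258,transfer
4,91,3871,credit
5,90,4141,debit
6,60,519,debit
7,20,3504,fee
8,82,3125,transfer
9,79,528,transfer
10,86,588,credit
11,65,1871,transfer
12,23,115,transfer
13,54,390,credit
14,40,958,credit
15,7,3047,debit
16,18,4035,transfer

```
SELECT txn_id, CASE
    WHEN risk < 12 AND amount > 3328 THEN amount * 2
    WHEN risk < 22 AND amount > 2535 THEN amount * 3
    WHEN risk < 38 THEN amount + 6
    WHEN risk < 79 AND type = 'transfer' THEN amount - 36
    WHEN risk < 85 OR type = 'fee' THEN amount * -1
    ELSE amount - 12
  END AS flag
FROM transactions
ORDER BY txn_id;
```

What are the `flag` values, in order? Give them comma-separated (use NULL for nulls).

txn_id=3: risk < 79 AND type = 'transfer' → 3222
txn_id=4: ELSE → 3859
txn_id=5: ELSE → 4129
txn_id=6: risk < 85 OR type = 'fee' → -519
txn_id=7: risk < 22 AND amount > 2535 → 10512
txn_id=8: risk < 85 OR type = 'fee' → -3125
txn_id=9: risk < 85 OR type = 'fee' → -528
txn_id=10: ELSE → 576
txn_id=11: risk < 79 AND type = 'transfer' → 1835
txn_id=12: risk < 38 → 121
txn_id=13: risk < 85 OR type = 'fee' → -390
txn_id=14: risk < 85 OR type = 'fee' → -958
txn_id=15: risk < 22 AND amount > 2535 → 9141
txn_id=16: risk < 22 AND amount > 2535 → 12105

3222, 3859, 4129, -519, 10512, -3125, -528, 576, 1835, 121, -390, -958, 9141, 12105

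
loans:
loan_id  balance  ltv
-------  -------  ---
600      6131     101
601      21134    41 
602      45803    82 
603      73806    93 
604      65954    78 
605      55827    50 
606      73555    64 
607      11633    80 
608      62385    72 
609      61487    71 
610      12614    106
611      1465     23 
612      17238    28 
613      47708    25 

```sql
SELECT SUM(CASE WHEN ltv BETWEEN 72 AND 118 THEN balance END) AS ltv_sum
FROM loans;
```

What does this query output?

loan_id=600: ✓ → 6131
loan_id=601: ✗
loan_id=602: ✓ → 45803
loan_id=603: ✓ → 73806
loan_id=604: ✓ → 65954
loan_id=605: ✗
loan_id=606: ✗
loan_id=607: ✓ → 11633
loan_id=608: ✓ → 62385
loan_id=609: ✗
loan_id=610: ✓ → 12614
loan_id=611: ✗
loan_id=612: ✗
loan_id=613: ✗
ltv_sum = 6131 + 45803 + 73806 + 65954 + 11633 + 62385 + 12614 = 278326

278326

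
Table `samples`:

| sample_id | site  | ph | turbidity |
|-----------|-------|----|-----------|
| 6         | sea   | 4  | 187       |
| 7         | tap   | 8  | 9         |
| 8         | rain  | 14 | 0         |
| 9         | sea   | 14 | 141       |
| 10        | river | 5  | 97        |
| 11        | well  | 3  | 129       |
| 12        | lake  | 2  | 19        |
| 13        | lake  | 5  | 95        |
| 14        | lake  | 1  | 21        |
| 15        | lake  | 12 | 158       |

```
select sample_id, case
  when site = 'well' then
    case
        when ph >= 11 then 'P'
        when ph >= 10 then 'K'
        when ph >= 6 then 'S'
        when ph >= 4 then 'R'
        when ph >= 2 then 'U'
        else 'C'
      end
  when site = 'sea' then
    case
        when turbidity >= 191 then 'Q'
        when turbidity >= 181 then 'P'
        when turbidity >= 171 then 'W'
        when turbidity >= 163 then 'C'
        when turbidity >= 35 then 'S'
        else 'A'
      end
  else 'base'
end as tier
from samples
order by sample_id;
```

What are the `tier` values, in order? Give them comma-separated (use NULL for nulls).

sample_id=6: site='sea' → inner[turbidity >= 181] → P
sample_id=7: site='tap' → outer ELSE → base
sample_id=8: site='rain' → outer ELSE → base
sample_id=9: site='sea' → inner[turbidity >= 35] → S
sample_id=10: site='river' → outer ELSE → base
sample_id=11: site='well' → inner[ph >= 2] → U
sample_id=12: site='lake' → outer ELSE → base
sample_id=13: site='lake' → outer ELSE → base
sample_id=14: site='lake' → outer ELSE → base
sample_id=15: site='lake' → outer ELSE → base

P, base, base, S, base, U, base, base, base, base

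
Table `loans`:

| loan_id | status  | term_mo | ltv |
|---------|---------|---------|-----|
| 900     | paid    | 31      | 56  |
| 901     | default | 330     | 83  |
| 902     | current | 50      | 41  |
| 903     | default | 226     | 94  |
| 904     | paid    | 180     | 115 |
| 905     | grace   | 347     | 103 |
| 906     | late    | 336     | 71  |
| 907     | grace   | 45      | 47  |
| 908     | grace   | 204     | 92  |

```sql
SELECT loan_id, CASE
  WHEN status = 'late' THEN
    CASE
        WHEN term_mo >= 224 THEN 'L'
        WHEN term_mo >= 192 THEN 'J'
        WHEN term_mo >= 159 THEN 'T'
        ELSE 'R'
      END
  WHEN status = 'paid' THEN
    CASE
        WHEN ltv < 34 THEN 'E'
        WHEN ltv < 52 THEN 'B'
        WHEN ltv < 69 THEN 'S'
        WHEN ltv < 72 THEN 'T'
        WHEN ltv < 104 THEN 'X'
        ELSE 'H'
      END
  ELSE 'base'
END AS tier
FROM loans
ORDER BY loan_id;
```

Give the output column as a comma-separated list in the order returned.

S, base, base, base, H, base, L, base, base

loan_id=900: status='paid' → inner[ltv < 69] → S
loan_id=901: status='default' → outer ELSE → base
loan_id=902: status='current' → outer ELSE → base
loan_id=903: status='default' → outer ELSE → base
loan_id=904: status='paid' → inner[ELSE] → H
loan_id=905: status='grace' → outer ELSE → base
loan_id=906: status='late' → inner[term_mo >= 224] → L
loan_id=907: status='grace' → outer ELSE → base
loan_id=908: status='grace' → outer ELSE → base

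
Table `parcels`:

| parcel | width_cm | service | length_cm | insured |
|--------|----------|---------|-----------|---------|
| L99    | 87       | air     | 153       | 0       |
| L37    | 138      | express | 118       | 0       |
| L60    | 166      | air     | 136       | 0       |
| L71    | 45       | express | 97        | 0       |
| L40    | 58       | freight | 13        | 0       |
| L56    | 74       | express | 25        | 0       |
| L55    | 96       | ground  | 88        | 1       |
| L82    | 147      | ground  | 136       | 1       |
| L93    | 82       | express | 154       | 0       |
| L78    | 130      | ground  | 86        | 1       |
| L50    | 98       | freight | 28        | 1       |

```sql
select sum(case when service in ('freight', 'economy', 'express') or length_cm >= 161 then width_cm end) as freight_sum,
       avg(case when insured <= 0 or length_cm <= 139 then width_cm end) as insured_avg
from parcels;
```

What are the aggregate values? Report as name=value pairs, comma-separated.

[freight_sum: service in ('freight', 'economy', 'express') or length_cm >= 161]
parcel=L99: ✗
parcel=L37: ✓ → 138
parcel=L60: ✗
parcel=L71: ✓ → 45
parcel=L40: ✓ → 58
parcel=L56: ✓ → 74
parcel=L55: ✗
parcel=L82: ✗
parcel=L93: ✓ → 82
parcel=L78: ✗
parcel=L50: ✓ → 98
freight_sum = 138 + 45 + 58 + 74 + 82 + 98 = 495
—
[insured_avg: insured <= 0 or length_cm <= 139]
parcel=L99: ✓ → 87
parcel=L37: ✓ → 138
parcel=L60: ✓ → 166
parcel=L71: ✓ → 45
parcel=L40: ✓ → 58
parcel=L56: ✓ → 74
parcel=L55: ✓ → 96
parcel=L82: ✓ → 147
parcel=L93: ✓ → 82
parcel=L78: ✓ → 130
parcel=L50: ✓ → 98
insured_avg = (87 + 138 + 166 + 45 + 58 + 74 + 96 + 147 + 82 + 130 + 98) / 11 = 101.9090909091

freight_sum=495, insured_avg=101.9090909091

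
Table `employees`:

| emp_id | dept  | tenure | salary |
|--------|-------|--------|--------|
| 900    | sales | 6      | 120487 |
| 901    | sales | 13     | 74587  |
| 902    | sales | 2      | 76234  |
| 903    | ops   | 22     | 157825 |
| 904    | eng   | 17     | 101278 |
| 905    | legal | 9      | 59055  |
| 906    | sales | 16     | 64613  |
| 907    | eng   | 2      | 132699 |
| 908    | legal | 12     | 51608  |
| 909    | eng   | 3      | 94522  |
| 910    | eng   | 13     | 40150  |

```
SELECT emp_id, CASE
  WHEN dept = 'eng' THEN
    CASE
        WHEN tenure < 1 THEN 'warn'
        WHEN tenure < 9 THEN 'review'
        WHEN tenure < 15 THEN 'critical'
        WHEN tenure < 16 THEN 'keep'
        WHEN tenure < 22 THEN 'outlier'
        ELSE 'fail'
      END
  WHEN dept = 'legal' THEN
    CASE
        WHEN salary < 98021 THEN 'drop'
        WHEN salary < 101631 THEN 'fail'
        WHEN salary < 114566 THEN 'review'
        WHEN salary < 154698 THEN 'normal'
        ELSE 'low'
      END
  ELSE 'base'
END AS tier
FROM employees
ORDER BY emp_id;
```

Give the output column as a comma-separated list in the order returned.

base, base, base, base, outlier, drop, base, review, drop, review, critical

emp_id=900: dept='sales' → outer ELSE → base
emp_id=901: dept='sales' → outer ELSE → base
emp_id=902: dept='sales' → outer ELSE → base
emp_id=903: dept='ops' → outer ELSE → base
emp_id=904: dept='eng' → inner[tenure < 22] → outlier
emp_id=905: dept='legal' → inner[salary < 98021] → drop
emp_id=906: dept='sales' → outer ELSE → base
emp_id=907: dept='eng' → inner[tenure < 9] → review
emp_id=908: dept='legal' → inner[salary < 98021] → drop
emp_id=909: dept='eng' → inner[tenure < 9] → review
emp_id=910: dept='eng' → inner[tenure < 15] → critical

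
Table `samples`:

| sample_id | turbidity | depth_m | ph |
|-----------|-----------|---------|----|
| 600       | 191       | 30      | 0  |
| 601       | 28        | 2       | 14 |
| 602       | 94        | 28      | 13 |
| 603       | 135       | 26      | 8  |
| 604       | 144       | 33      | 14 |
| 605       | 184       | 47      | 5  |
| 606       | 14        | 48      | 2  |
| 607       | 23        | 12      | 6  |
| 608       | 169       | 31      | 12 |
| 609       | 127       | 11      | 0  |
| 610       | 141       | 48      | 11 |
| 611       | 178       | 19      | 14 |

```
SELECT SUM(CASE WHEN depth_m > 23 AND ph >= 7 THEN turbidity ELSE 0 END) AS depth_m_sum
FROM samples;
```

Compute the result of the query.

sample_id=600: ✗
sample_id=601: ✗
sample_id=602: ✓ → 94
sample_id=603: ✓ → 135
sample_id=604: ✓ → 144
sample_id=605: ✗
sample_id=606: ✗
sample_id=607: ✗
sample_id=608: ✓ → 169
sample_id=609: ✗
sample_id=610: ✓ → 141
sample_id=611: ✗
depth_m_sum = 94 + 135 + 144 + 169 + 141 = 683

683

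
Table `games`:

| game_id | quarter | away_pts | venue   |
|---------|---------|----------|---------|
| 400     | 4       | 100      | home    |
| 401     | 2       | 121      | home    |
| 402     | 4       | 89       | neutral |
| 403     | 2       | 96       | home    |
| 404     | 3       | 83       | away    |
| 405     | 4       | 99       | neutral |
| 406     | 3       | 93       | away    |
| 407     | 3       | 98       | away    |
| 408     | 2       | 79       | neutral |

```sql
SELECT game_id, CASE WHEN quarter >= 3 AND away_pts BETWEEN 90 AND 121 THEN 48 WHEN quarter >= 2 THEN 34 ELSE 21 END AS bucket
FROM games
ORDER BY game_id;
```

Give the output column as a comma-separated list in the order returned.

game_id=400: quarter >= 3 AND away_pts BETWEEN 90 AND 121 → 48
game_id=401: quarter >= 2 → 34
game_id=402: quarter >= 2 → 34
game_id=403: quarter >= 2 → 34
game_id=404: quarter >= 2 → 34
game_id=405: quarter >= 3 AND away_pts BETWEEN 90 AND 121 → 48
game_id=406: quarter >= 3 AND away_pts BETWEEN 90 AND 121 → 48
game_id=407: quarter >= 3 AND away_pts BETWEEN 90 AND 121 → 48
game_id=408: quarter >= 2 → 34

48, 34, 34, 34, 34, 48, 48, 48, 34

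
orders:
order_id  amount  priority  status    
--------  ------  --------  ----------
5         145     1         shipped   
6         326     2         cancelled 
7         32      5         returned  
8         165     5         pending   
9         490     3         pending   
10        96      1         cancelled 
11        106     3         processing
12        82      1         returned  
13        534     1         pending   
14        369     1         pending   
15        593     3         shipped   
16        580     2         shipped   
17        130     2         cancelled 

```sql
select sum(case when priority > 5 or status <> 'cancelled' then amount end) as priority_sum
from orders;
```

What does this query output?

3096

order_id=5: ✓ → 145
order_id=6: ✗
order_id=7: ✓ → 32
order_id=8: ✓ → 165
order_id=9: ✓ → 490
order_id=10: ✗
order_id=11: ✓ → 106
order_id=12: ✓ → 82
order_id=13: ✓ → 534
order_id=14: ✓ → 369
order_id=15: ✓ → 593
order_id=16: ✓ → 580
order_id=17: ✗
priority_sum = 145 + 32 + 165 + 490 + 106 + 82 + 534 + 369 + 593 + 580 = 3096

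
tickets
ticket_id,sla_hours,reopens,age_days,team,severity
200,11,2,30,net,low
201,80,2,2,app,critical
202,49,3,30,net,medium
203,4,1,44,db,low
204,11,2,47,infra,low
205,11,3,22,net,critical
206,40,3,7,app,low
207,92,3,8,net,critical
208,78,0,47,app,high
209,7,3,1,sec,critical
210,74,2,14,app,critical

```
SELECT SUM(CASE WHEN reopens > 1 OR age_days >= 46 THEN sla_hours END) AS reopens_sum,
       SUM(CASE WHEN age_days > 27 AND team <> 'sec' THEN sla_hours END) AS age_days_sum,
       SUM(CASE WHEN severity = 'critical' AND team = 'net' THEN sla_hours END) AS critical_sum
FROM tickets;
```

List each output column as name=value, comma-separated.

[reopens_sum: reopens > 1 OR age_days >= 46]
ticket_id=200: ✓ → 11
ticket_id=201: ✓ → 80
ticket_id=202: ✓ → 49
ticket_id=203: ✗
ticket_id=204: ✓ → 11
ticket_id=205: ✓ → 11
ticket_id=206: ✓ → 40
ticket_id=207: ✓ → 92
ticket_id=208: ✓ → 78
ticket_id=209: ✓ → 7
ticket_id=210: ✓ → 74
reopens_sum = 11 + 80 + 49 + 11 + 11 + 40 + 92 + 78 + 7 + 74 = 453
—
[age_days_sum: age_days > 27 AND team <> 'sec']
ticket_id=200: ✓ → 11
ticket_id=201: ✗
ticket_id=202: ✓ → 49
ticket_id=203: ✓ → 4
ticket_id=204: ✓ → 11
ticket_id=205: ✗
ticket_id=206: ✗
ticket_id=207: ✗
ticket_id=208: ✓ → 78
ticket_id=209: ✗
ticket_id=210: ✗
age_days_sum = 11 + 49 + 4 + 11 + 78 = 153
—
[critical_sum: severity = 'critical' AND team = 'net']
ticket_id=200: ✗
ticket_id=201: ✗
ticket_id=202: ✗
ticket_id=203: ✗
ticket_id=204: ✗
ticket_id=205: ✓ → 11
ticket_id=206: ✗
ticket_id=207: ✓ → 92
ticket_id=208: ✗
ticket_id=209: ✗
ticket_id=210: ✗
critical_sum = 11 + 92 = 103

reopens_sum=453, age_days_sum=153, critical_sum=103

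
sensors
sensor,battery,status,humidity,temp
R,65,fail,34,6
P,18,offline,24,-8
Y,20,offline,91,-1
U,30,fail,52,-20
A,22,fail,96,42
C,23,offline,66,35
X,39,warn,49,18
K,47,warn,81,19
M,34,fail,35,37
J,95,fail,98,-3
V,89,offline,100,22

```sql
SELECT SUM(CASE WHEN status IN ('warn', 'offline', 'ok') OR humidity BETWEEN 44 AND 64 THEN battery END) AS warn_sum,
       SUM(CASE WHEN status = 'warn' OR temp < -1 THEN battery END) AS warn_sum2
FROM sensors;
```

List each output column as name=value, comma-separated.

[warn_sum: status IN ('warn', 'offline', 'ok') OR humidity BETWEEN 44 AND 64]
sensor=R: ✗
sensor=P: ✓ → 18
sensor=Y: ✓ → 20
sensor=U: ✓ → 30
sensor=A: ✗
sensor=C: ✓ → 23
sensor=X: ✓ → 39
sensor=K: ✓ → 47
sensor=M: ✗
sensor=J: ✗
sensor=V: ✓ → 89
warn_sum = 18 + 20 + 30 + 23 + 39 + 47 + 89 = 266
—
[warn_sum2: status = 'warn' OR temp < -1]
sensor=R: ✗
sensor=P: ✓ → 18
sensor=Y: ✗
sensor=U: ✓ → 30
sensor=A: ✗
sensor=C: ✗
sensor=X: ✓ → 39
sensor=K: ✓ → 47
sensor=M: ✗
sensor=J: ✓ → 95
sensor=V: ✗
warn_sum2 = 18 + 30 + 39 + 47 + 95 = 229

warn_sum=266, warn_sum2=229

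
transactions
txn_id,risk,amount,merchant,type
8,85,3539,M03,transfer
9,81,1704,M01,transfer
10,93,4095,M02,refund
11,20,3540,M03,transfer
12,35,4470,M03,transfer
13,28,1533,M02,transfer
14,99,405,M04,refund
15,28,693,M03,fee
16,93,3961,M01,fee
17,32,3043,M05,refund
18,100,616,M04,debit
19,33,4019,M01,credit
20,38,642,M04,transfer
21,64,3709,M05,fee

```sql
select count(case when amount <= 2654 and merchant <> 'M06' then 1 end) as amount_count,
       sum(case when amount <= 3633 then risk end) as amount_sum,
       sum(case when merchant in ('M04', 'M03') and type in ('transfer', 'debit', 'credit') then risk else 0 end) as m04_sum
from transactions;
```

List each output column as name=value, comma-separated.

[amount_count: amount <= 2654 and merchant <> 'M06']
txn_id=8: ✗
txn_id=9: ✓ → 1
txn_id=10: ✗
txn_id=11: ✗
txn_id=12: ✗
txn_id=13: ✓ → 1
txn_id=14: ✓ → 1
txn_id=15: ✓ → 1
txn_id=16: ✗
txn_id=17: ✗
txn_id=18: ✓ → 1
txn_id=19: ✗
txn_id=20: ✓ → 1
txn_id=21: ✗
amount_count = COUNT(1, 1, 1, 1, 1, 1) = 6
—
[amount_sum: amount <= 3633]
txn_id=8: ✓ → 85
txn_id=9: ✓ → 81
txn_id=10: ✗
txn_id=11: ✓ → 20
txn_id=12: ✗
txn_id=13: ✓ → 28
txn_id=14: ✓ → 99
txn_id=15: ✓ → 28
txn_id=16: ✗
txn_id=17: ✓ → 32
txn_id=18: ✓ → 100
txn_id=19: ✗
txn_id=20: ✓ → 38
txn_id=21: ✗
amount_sum = 85 + 81 + 20 + 28 + 99 + 28 + 32 + 100 + 38 = 511
—
[m04_sum: merchant in ('M04', 'M03') and type in ('transfer', 'debit', 'credit')]
txn_id=8: ✓ → 85
txn_id=9: ✗
txn_id=10: ✗
txn_id=11: ✓ → 20
txn_id=12: ✓ → 35
txn_id=13: ✗
txn_id=14: ✗
txn_id=15: ✗
txn_id=16: ✗
txn_id=17: ✗
txn_id=18: ✓ → 100
txn_id=19: ✗
txn_id=20: ✓ → 38
txn_id=21: ✗
m04_sum = 85 + 20 + 35 + 100 + 38 = 278

amount_count=6, amount_sum=511, m04_sum=278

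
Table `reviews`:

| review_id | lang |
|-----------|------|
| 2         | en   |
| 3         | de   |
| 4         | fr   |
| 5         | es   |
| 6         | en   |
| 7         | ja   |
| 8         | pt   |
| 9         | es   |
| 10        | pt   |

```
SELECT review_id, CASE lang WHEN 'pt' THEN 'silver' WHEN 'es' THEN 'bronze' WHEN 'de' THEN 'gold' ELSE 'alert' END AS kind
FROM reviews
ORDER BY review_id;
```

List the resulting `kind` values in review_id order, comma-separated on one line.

review_id=2: ELSE → alert
review_id=3: lang='de' → gold
review_id=4: ELSE → alert
review_id=5: lang='es' → bronze
review_id=6: ELSE → alert
review_id=7: ELSE → alert
review_id=8: lang='pt' → silver
review_id=9: lang='es' → bronze
review_id=10: lang='pt' → silver

alert, gold, alert, bronze, alert, alert, silver, bronze, silver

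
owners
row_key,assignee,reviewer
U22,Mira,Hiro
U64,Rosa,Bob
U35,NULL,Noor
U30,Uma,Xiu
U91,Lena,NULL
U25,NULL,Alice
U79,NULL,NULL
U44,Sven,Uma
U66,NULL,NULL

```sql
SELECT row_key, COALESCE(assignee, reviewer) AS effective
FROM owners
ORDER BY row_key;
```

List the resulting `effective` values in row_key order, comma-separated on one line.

Mira, Alice, Uma, Noor, Sven, Rosa, NULL, NULL, Lena

row_key=U22: assignee=Mira → Mira
row_key=U25: assignee=NULL, reviewer=Alice → Alice
row_key=U30: assignee=Uma → Uma
row_key=U35: assignee=NULL, reviewer=Noor → Noor
row_key=U44: assignee=Sven → Sven
row_key=U64: assignee=Rosa → Rosa
row_key=U66: assignee=NULL, reviewer=NULL (all NULL) → NULL
row_key=U79: assignee=NULL, reviewer=NULL (all NULL) → NULL
row_key=U91: assignee=Lena → Lena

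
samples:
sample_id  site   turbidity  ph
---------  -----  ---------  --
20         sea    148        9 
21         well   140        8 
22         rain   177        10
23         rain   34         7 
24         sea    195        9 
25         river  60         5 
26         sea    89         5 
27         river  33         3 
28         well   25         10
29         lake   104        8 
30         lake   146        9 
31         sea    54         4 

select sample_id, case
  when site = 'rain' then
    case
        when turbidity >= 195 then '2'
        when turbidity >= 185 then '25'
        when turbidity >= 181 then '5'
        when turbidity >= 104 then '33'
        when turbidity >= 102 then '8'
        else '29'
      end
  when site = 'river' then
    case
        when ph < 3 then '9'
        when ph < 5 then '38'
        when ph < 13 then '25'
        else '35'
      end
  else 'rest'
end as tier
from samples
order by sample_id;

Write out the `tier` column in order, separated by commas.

rest, rest, 33, 29, rest, 25, rest, 38, rest, rest, rest, rest

sample_id=20: site='sea' → outer ELSE → rest
sample_id=21: site='well' → outer ELSE → rest
sample_id=22: site='rain' → inner[turbidity >= 104] → 33
sample_id=23: site='rain' → inner[ELSE] → 29
sample_id=24: site='sea' → outer ELSE → rest
sample_id=25: site='river' → inner[ph < 13] → 25
sample_id=26: site='sea' → outer ELSE → rest
sample_id=27: site='river' → inner[ph < 5] → 38
sample_id=28: site='well' → outer ELSE → rest
sample_id=29: site='lake' → outer ELSE → rest
sample_id=30: site='lake' → outer ELSE → rest
sample_id=31: site='sea' → outer ELSE → rest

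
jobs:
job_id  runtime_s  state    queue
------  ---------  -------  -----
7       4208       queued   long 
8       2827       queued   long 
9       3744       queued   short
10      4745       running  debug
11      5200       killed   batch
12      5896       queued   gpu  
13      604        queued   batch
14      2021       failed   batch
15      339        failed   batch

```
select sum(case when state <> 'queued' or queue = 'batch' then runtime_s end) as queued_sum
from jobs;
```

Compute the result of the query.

job_id=7: ✗
job_id=8: ✗
job_id=9: ✗
job_id=10: ✓ → 4745
job_id=11: ✓ → 5200
job_id=12: ✗
job_id=13: ✓ → 604
job_id=14: ✓ → 2021
job_id=15: ✓ → 339
queued_sum = 4745 + 5200 + 604 + 2021 + 339 = 12909

12909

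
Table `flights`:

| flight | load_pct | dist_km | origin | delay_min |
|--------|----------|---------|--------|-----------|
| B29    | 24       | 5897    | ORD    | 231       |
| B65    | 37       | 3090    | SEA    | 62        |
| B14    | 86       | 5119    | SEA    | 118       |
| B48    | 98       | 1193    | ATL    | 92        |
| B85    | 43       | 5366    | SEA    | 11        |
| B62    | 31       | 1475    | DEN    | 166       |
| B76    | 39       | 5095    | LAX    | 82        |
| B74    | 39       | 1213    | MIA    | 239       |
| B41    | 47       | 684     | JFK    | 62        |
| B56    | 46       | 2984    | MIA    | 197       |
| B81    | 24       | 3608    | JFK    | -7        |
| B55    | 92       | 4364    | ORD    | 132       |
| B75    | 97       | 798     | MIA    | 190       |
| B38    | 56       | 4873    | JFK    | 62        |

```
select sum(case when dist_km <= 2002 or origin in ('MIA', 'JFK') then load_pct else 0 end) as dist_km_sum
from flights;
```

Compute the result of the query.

438

flight=B29: ✗
flight=B65: ✗
flight=B14: ✗
flight=B48: ✓ → 98
flight=B85: ✗
flight=B62: ✓ → 31
flight=B76: ✗
flight=B74: ✓ → 39
flight=B41: ✓ → 47
flight=B56: ✓ → 46
flight=B81: ✓ → 24
flight=B55: ✗
flight=B75: ✓ → 97
flight=B38: ✓ → 56
dist_km_sum = 98 + 31 + 39 + 47 + 46 + 24 + 97 + 56 = 438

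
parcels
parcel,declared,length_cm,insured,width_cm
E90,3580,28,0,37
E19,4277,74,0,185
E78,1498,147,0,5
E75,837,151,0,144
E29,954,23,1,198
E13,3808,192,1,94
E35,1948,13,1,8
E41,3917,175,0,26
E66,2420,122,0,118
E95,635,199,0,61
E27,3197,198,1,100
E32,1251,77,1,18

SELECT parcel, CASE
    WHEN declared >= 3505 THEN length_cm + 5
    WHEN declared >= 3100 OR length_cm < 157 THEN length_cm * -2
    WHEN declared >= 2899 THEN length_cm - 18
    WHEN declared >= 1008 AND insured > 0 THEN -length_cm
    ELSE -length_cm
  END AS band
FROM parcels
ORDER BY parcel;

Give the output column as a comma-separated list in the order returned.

parcel=E13: declared >= 3505 → 197
parcel=E19: declared >= 3505 → 79
parcel=E27: declared >= 3100 OR length_cm < 157 → -396
parcel=E29: declared >= 3100 OR length_cm < 157 → -46
parcel=E32: declared >= 3100 OR length_cm < 157 → -154
parcel=E35: declared >= 3100 OR length_cm < 157 → -26
parcel=E41: declared >= 3505 → 180
parcel=E66: declared >= 3100 OR length_cm < 157 → -244
parcel=E75: declared >= 3100 OR length_cm < 157 → -302
parcel=E78: declared >= 3100 OR length_cm < 157 → -294
parcel=E90: declared >= 3505 → 33
parcel=E95: ELSE → -199

197, 79, -396, -46, -154, -26, 180, -244, -302, -294, 33, -199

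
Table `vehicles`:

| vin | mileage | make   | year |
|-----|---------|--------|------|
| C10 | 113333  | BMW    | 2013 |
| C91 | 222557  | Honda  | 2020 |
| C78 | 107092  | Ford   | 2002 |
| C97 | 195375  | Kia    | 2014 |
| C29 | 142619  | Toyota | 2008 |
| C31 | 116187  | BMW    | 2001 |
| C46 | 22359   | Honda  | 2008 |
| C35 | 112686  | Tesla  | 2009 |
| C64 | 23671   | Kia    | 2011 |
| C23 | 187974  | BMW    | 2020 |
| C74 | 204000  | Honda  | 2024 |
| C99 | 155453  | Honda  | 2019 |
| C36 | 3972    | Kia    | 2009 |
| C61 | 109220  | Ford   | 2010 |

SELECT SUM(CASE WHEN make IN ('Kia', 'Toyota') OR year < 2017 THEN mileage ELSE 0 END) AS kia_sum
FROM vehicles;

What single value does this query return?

946514

vin=C10: ✓ → 113333
vin=C91: ✗
vin=C78: ✓ → 107092
vin=C97: ✓ → 195375
vin=C29: ✓ → 142619
vin=C31: ✓ → 116187
vin=C46: ✓ → 22359
vin=C35: ✓ → 112686
vin=C64: ✓ → 23671
vin=C23: ✗
vin=C74: ✗
vin=C99: ✗
vin=C36: ✓ → 3972
vin=C61: ✓ → 109220
kia_sum = 113333 + 107092 + 195375 + 142619 + 116187 + 22359 + 112686 + 23671 + 3972 + 109220 = 946514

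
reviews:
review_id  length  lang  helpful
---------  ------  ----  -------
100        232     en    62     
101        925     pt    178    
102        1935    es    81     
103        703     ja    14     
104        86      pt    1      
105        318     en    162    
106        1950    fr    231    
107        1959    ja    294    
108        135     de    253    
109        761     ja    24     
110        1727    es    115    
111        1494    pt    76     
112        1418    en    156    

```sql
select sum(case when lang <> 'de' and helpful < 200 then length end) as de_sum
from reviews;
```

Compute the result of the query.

9599

review_id=100: ✓ → 232
review_id=101: ✓ → 925
review_id=102: ✓ → 1935
review_id=103: ✓ → 703
review_id=104: ✓ → 86
review_id=105: ✓ → 318
review_id=106: ✗
review_id=107: ✗
review_id=108: ✗
review_id=109: ✓ → 761
review_id=110: ✓ → 1727
review_id=111: ✓ → 1494
review_id=112: ✓ → 1418
de_sum = 232 + 925 + 1935 + 703 + 86 + 318 + 761 + 1727 + 1494 + 1418 = 9599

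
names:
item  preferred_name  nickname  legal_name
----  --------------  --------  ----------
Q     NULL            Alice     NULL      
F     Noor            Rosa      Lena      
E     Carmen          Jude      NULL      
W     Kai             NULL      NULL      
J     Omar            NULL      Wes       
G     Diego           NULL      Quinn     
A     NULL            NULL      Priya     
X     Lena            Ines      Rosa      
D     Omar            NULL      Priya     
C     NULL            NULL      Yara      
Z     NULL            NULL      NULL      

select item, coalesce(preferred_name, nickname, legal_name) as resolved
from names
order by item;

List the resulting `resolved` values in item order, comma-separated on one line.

Priya, Yara, Omar, Carmen, Noor, Diego, Omar, Alice, Kai, Lena, NULL

item=A: preferred_name=NULL, nickname=NULL, legal_name=Priya → Priya
item=C: preferred_name=NULL, nickname=NULL, legal_name=Yara → Yara
item=D: preferred_name=Omar → Omar
item=E: preferred_name=Carmen → Carmen
item=F: preferred_name=Noor → Noor
item=G: preferred_name=Diego → Diego
item=J: preferred_name=Omar → Omar
item=Q: preferred_name=NULL, nickname=Alice → Alice
item=W: preferred_name=Kai → Kai
item=X: preferred_name=Lena → Lena
item=Z: preferred_name=NULL, nickname=NULL, legal_name=NULL (all NULL) → NULL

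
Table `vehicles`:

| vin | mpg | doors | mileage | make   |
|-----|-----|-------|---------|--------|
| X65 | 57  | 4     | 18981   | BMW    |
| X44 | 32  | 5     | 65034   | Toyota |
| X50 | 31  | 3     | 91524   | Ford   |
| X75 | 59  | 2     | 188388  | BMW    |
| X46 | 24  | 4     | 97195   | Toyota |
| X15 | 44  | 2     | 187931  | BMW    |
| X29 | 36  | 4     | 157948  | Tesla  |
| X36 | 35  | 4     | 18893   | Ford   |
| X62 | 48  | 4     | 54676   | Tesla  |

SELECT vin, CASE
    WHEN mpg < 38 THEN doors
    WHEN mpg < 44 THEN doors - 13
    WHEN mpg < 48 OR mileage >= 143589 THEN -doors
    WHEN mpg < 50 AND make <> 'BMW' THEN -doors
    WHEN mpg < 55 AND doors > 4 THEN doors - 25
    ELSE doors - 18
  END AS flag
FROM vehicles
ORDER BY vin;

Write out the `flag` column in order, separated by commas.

vin=X15: mpg < 48 OR mileage >= 143589 → -2
vin=X29: mpg < 38 → 4
vin=X36: mpg < 38 → 4
vin=X44: mpg < 38 → 5
vin=X46: mpg < 38 → 4
vin=X50: mpg < 38 → 3
vin=X62: mpg < 50 AND make <> 'BMW' → -4
vin=X65: ELSE → -14
vin=X75: mpg < 48 OR mileage >= 143589 → -2

-2, 4, 4, 5, 4, 3, -4, -14, -2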